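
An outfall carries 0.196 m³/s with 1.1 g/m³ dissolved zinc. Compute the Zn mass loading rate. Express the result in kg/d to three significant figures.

18.6 kg/d

Mass flux = Q·C = 0.196 m³/s × 1.1 g/m³ = 0.2156 g/s.
= 0.2156 g/s × 86.4 = 18.63 kg/d.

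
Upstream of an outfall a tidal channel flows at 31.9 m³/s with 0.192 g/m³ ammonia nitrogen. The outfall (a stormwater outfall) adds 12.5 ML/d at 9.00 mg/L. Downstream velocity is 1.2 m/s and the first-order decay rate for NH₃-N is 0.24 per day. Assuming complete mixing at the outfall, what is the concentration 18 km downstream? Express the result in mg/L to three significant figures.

12.5 ML/d = 0.1447 m³/s.
After complete mixing, C₀ = (0.1447·9 + 31.9·0.192) / 32.04 = 0.2318 mg/L.
Travel time t = 1.8e+04 m / 1.2 m/s = 1.5e+04 s = 0.1736 d.
C = 0.2318·exp(−0.24·0.1736) = 0.2318·0.9592 = 0.2223 mg/L.

0.222 mg/L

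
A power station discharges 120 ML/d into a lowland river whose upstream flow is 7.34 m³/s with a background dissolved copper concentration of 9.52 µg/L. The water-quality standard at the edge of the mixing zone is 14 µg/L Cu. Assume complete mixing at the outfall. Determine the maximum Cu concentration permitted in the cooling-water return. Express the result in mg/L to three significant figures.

120 ML/d = 1.389 m³/s.
9.52 µg/L = 0.00952 mg/L.
14 µg/L = 0.014 mg/L.
Mass balance: 0.014·8.729 = 1.389·Cₑ + 7.34·0.00952.
Cₑ = (0.1222 − 0.06988) / 1.389 = 0.03768 mg/L.

0.0377 mg/L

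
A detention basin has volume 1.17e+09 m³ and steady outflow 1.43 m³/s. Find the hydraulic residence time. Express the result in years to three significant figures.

25.9 yr

Q = 1.43 m³/s × 3.156e+07 s/yr = 4.513e+07 m³/yr.
Hydraulic residence time τ = V/Q = 1.17e+09/4.513e+07 = 25.93 yr.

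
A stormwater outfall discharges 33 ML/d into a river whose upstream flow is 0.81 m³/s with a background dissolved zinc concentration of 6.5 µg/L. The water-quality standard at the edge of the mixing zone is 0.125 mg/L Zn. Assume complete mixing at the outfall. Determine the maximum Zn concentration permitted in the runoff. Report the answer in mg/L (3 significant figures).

0.376 mg/L

33 ML/d = 0.3819 m³/s.
6.5 µg/L = 0.0065 mg/L.
Mass balance: 0.125·1.192 = 0.3819·Cₑ + 0.81·0.0065.
Cₑ = (0.149 − 0.005265) / 0.3819 = 0.3763 mg/L.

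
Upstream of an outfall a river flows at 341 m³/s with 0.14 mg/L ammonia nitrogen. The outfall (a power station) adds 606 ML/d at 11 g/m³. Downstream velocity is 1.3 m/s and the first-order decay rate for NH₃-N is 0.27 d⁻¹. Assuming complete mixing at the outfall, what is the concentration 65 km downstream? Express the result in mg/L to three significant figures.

606 ML/d = 7.014 m³/s.
After complete mixing, C₀ = (7.014·11 + 341·0.14) / 348 = 0.3589 mg/L.
Travel time t = 6.5e+04 m / 1.3 m/s = 5e+04 s = 0.5787 d.
C = 0.3589·exp(−0.27·0.5787) = 0.3589·0.8553 = 0.307 mg/L.

0.307 mg/L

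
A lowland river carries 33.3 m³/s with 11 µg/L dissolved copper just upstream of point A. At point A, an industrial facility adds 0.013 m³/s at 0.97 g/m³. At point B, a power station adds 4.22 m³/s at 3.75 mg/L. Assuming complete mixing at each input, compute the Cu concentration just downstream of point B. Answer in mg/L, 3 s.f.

11 µg/L = 0.011 mg/L.
After input A: C = (33.3·0.011 + 0.013·0.97) / 33.31 = 0.01137 mg/L.
After input B: C = (33.31·0.01137 + 4.22·3.75) / 37.53 = 0.4317 mg/L.

0.432 mg/L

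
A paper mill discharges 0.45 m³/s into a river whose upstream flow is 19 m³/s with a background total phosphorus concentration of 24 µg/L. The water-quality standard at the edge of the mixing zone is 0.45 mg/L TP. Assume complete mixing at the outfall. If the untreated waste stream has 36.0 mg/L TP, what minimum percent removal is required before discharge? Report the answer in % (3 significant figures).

24 µg/L = 0.024 mg/L.
Mass balance: 0.45·19.45 = 0.45·Cₑ + 19·0.024.
Cₑ = (8.752 − 0.456) / 0.45 = 18.44 mg/L.
Required removal = 1 − 18.44/36.0 = 48.79 %.

48.8 %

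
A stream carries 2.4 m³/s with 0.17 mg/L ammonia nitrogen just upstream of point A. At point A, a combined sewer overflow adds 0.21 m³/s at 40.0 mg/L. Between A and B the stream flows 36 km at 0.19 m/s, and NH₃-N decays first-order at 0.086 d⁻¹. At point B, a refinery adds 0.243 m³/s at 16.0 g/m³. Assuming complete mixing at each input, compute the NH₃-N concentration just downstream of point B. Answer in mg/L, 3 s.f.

3.92 mg/L

After input A: C = (2.4·0.17 + 0.21·40) / 2.61 = 3.375 mg/L.
Over the 36 km reach to input B (t = 1.895e+05 s = 2.193 d), decay gives C = 3.375·exp(−0.086·2.193) = 2.795 mg/L.
After input B: C = (2.61·2.795 + 0.243·16) / 2.853 = 3.919 mg/L.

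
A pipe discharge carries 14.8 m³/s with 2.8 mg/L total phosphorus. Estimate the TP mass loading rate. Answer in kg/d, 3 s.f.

Mass flux = Q·C = 14.8 m³/s × 2.8 g/m³ = 41.44 g/s.
= 41.44 g/s × 86.4 = 3580 kg/d.

3580 kg/d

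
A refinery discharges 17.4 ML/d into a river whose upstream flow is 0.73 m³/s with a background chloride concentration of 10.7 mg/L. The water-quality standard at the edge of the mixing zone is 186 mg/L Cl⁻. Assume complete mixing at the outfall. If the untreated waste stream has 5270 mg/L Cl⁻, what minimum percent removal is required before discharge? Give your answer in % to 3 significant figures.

84.4 %

17.4 ML/d = 0.2014 m³/s.
Mass balance: 186·0.9314 = 0.2014·Cₑ + 0.73·10.7.
Cₑ = (173.2 − 7.811) / 0.2014 = 821.4 mg/L.
Required removal = 1 − 821.4/5270 = 84.41 %.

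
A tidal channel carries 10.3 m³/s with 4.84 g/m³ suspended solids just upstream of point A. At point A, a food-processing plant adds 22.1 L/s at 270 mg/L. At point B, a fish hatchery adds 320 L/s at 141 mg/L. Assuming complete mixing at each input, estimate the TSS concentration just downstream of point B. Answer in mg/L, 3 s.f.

9.48 mg/L

22.1 L/s = 0.0221 m³/s.
After input A: C = (10.3·4.84 + 0.0221·270) / 10.32 = 5.408 mg/L.
320 L/s = 0.32 m³/s.
After input B: C = (10.32·5.408 + 0.32·141) / 10.64 = 9.485 mg/L.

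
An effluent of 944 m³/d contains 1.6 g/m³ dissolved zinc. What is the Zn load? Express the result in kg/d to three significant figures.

944 m³/d = 0.01093 m³/s.
Mass flux = Q·C = 0.01093 m³/s × 1.6 g/m³ = 0.01748 g/s.
= 0.01748 g/s × 86.4 = 1.51 kg/d.

1.51 kg/d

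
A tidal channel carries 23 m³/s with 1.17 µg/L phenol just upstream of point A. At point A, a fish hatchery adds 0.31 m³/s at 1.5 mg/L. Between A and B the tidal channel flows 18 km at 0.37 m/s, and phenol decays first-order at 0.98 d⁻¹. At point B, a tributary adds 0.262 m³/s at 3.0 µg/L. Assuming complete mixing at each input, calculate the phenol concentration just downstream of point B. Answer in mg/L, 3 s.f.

0.0121 mg/L

1.17 µg/L = 0.00117 mg/L.
After input A: C = (23·0.00117 + 0.31·1.5) / 23.31 = 0.0211 mg/L.
Over the 18 km reach to input B (t = 4.865e+04 s = 0.5631 d), decay gives C = 0.0211·exp(−0.98·0.5631) = 0.01215 mg/L.
3.0 µg/L = 0.003 mg/L.
After input B: C = (23.31·0.01215 + 0.262·0.003) / 23.57 = 0.01205 mg/L.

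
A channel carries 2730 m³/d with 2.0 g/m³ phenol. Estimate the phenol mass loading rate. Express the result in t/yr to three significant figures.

1.99 t/yr

2730 m³/d = 0.0316 m³/s.
Mass flux = Q·C = 0.0316 m³/s × 2 g/m³ = 0.06319 g/s.
= 0.06319 g/s × 31.56 = 1.994 t/yr.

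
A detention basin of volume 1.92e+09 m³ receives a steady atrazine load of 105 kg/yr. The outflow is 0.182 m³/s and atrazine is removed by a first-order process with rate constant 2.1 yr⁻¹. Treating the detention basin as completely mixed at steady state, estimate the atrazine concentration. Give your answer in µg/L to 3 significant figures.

Outflow Q = 0.182 m³/s × 3.156e+07 s/yr = 5.743e+06 m³/yr.
Steady-state CSTR mass balance: W = Q·C + k·V·C, so C = W/(Q + kV).
Q + kV = 5.743e+06 + 2.1·1.92e+09 = 4.038e+09 m³/yr.
C = 105/4.038e+09 = 2.6e-08 kg/m³ = 2.6e-05 mg/L = 0.026 µg/L.

0.0260 µg/L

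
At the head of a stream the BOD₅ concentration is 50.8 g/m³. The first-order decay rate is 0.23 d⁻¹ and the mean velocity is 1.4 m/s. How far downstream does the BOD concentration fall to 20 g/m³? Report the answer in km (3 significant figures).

490 km

From C = C₀·e^(−kt), t = ln(C₀/C)/k = ln(50.8/20)/0.23 = 0.9322/0.23 = 4.053 d.
Distance = v·t = 1.4 m/s × 3.502e+05 s = 4.902e+05 m = 490.2 km.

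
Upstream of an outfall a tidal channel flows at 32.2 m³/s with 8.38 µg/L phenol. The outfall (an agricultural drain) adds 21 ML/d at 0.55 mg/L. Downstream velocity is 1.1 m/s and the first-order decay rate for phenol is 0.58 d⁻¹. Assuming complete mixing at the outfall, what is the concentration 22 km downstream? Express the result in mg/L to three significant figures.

21 ML/d = 0.2431 m³/s.
8.38 µg/L = 0.00838 mg/L.
After complete mixing, C₀ = (0.2431·0.55 + 32.2·0.00838) / 32.44 = 0.01244 mg/L.
Travel time t = 2.2e+04 m / 1.1 m/s = 2e+04 s = 0.2315 d.
C = 0.01244·exp(−0.58·0.2315) = 0.01244·0.8744 = 0.01088 mg/L.

0.0109 mg/L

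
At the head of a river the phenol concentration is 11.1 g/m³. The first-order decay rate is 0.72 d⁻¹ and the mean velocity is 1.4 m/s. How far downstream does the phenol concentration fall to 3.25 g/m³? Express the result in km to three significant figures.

206 km

From C = C₀·e^(−kt), t = ln(C₀/C)/k = ln(11.1/3.25)/0.72 = 1.228/0.72 = 1.706 d.
Distance = v·t = 1.4 m/s × 1.474e+05 s = 2.064e+05 m = 206.4 km.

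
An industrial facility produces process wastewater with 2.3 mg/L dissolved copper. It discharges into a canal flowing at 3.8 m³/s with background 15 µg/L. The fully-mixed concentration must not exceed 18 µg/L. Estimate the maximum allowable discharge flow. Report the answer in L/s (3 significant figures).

15 µg/L = 0.015 mg/L.
18 µg/L = 0.018 mg/L.
Mass balance at complete mixing: C_std·(Q_w + Q_r) = Q_w·C_e + Q_r·C_b.
Rearranging, Q_w = Q_r·(C_std − C_b)/(C_e − C_std) = 3.8·(0.018 − 0.015) / (2.3 − 0.018) = 0.004996 m³/s.
= 4.996 L/s.

5.00 L/s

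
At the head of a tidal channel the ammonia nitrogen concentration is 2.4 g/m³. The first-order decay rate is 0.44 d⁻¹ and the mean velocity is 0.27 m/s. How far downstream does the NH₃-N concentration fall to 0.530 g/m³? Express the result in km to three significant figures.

From C = C₀·e^(−kt), t = ln(C₀/C)/k = ln(2.4/0.530)/0.44 = 1.51/0.44 = 3.433 d.
Distance = v·t = 0.27 m/s × 2.966e+05 s = 8.008e+04 m = 80.08 km.

80.1 km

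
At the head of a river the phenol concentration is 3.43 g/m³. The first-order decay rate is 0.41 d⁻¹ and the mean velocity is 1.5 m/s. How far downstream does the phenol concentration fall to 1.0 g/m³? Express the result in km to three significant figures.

From C = C₀·e^(−kt), t = ln(C₀/C)/k = ln(3.43/1.0)/0.41 = 1.233/0.41 = 3.006 d.
Distance = v·t = 1.5 m/s × 2.597e+05 s = 3.896e+05 m = 389.6 km.

390 km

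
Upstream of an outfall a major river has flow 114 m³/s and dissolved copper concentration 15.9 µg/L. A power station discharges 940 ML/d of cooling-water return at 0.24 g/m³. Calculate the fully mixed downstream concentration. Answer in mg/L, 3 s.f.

940 ML/d = 10.88 m³/s.
15.9 µg/L = 0.0159 mg/L.
Conservation of mass across the mixing zone: C = (10.88·0.24 + 114·0.0159) / (10.88 + 114) = 4.424/124.9 = 0.03542 mg/L.

0.0354 mg/L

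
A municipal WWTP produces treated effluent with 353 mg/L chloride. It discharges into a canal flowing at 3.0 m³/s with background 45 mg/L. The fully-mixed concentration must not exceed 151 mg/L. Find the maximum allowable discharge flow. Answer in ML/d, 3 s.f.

136 ML/d

Mass balance at complete mixing: C_std·(Q_w + Q_r) = Q_w·C_e + Q_r·C_b.
Rearranging, Q_w = Q_r·(C_std − C_b)/(C_e − C_std) = 3.0·(151 − 45) / (353 − 151) = 1.574 m³/s.
= 136 ML/d.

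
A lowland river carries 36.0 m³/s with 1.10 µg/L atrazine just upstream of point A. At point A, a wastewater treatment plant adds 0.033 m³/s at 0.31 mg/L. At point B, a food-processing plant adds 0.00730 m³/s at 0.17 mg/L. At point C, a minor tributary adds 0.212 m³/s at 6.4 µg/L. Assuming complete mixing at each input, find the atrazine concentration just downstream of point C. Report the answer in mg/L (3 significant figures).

1.10 µg/L = 0.0011 mg/L.
After input A: C = (36·0.0011 + 0.033·0.31) / 36.03 = 0.001383 mg/L.
After input B: C = (36.03·0.001383 + 0.0073·0.17) / 36.04 = 0.001417 mg/L.
6.4 µg/L = 0.0064 mg/L.
After input C: C = (36.04·0.001417 + 0.212·0.0064) / 36.25 = 0.001446 mg/L.

0.00145 mg/L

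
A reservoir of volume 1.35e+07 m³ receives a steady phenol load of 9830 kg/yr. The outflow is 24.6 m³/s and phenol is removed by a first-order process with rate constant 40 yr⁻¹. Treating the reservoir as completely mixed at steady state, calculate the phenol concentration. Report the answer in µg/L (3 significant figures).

7.47 µg/L

Outflow Q = 24.6 m³/s × 3.156e+07 s/yr = 7.763e+08 m³/yr.
Steady-state CSTR mass balance: W = Q·C + k·V·C, so C = W/(Q + kV).
Q + kV = 7.763e+08 + 40·1.35e+07 = 1.316e+09 m³/yr.
C = 9830/1.316e+09 = 7.468e-06 kg/m³ = 0.007468 mg/L = 7.468 µg/L.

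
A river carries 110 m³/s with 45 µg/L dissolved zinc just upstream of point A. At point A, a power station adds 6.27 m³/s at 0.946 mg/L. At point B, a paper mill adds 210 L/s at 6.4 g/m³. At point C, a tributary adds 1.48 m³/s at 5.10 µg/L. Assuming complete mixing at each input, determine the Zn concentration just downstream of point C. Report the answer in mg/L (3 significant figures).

45 µg/L = 0.045 mg/L.
After input A: C = (110·0.045 + 6.27·0.946) / 116.3 = 0.09359 mg/L.
210 L/s = 0.21 m³/s.
After input B: C = (116.3·0.09359 + 0.21·6.4) / 116.5 = 0.105 mg/L.
5.10 µg/L = 0.0051 mg/L.
After input C: C = (116.5·0.105 + 1.48·0.0051) / 118 = 0.1037 mg/L.

0.104 mg/L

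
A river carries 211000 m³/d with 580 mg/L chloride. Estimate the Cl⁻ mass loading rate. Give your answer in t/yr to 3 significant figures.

44700 t/yr

211000 m³/d = 2.442 m³/s.
Mass flux = Q·C = 2.442 m³/s × 580 g/m³ = 1416 g/s.
= 1416 g/s × 31.56 = 4.47e+04 t/yr.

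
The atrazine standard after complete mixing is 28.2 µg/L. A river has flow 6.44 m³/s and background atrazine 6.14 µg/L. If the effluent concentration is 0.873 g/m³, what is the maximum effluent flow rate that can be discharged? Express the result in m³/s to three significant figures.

6.14 µg/L = 0.00614 mg/L.
28.2 µg/L = 0.0282 mg/L.
Mass balance at complete mixing: C_std·(Q_w + Q_r) = Q_w·C_e + Q_r·C_b.
Rearranging, Q_w = Q_r·(C_std − C_b)/(C_e − C_std) = 6.44·(0.0282 − 0.00614) / (0.873 − 0.0282) = 0.1682 m³/s.

0.168 m³/s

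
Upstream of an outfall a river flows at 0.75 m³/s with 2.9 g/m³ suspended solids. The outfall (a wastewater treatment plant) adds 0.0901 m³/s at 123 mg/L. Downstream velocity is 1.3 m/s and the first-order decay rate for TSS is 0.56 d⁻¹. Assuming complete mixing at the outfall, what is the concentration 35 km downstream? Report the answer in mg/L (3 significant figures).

13.3 mg/L

After complete mixing, C₀ = (0.0901·123 + 0.75·2.9) / 0.8401 = 15.78 mg/L.
Travel time t = 3.5e+04 m / 1.3 m/s = 2.692e+04 s = 0.3116 d.
C = 15.78·exp(−0.56·0.3116) = 15.78·0.8399 = 13.25 mg/L.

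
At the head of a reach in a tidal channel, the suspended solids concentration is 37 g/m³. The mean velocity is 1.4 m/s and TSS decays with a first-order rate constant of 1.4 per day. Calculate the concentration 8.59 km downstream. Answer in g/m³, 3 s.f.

Travel time t = 8.59 km / 1.4 m/s = 8590/1.4 = 6136 s = 0.07102 d.
First-order decay: C = 37·exp(−1.4·0.07102) = 37·0.9054 = 33.5 g/m³.

33.5 g/m³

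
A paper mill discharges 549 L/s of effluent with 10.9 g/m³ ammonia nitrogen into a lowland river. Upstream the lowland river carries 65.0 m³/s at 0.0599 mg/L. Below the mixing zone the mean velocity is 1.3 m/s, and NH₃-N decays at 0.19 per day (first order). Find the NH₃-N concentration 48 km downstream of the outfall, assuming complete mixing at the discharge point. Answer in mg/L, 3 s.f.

0.139 mg/L

549 L/s = 0.549 m³/s.
After complete mixing, C₀ = (0.549·10.9 + 65·0.0599) / 65.55 = 0.1507 mg/L.
Travel time t = 4.8e+04 m / 1.3 m/s = 3.692e+04 s = 0.4274 d.
C = 0.1507·exp(−0.19·0.4274) = 0.1507·0.922 = 0.1389 mg/L.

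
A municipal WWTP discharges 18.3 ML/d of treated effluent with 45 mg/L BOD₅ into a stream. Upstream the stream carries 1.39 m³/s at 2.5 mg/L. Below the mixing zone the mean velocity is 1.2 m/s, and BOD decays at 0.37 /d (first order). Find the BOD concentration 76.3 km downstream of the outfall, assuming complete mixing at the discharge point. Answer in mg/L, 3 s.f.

6.18 mg/L

18.3 ML/d = 0.2118 m³/s.
After complete mixing, C₀ = (0.2118·45 + 1.39·2.5) / 1.602 = 8.12 mg/L.
Travel time t = 7.63e+04 m / 1.2 m/s = 6.358e+04 s = 0.7359 d.
C = 8.12·exp(−0.37·0.7359) = 8.12·0.7616 = 6.184 mg/L.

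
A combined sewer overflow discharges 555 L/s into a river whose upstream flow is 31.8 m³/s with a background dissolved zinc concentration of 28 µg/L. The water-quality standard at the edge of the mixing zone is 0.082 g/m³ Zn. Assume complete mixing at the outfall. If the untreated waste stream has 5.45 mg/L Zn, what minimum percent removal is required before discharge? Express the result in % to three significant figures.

41.7 %

555 L/s = 0.555 m³/s.
28 µg/L = 0.028 mg/L.
Mass balance: 0.082·32.36 = 0.555·Cₑ + 31.8·0.028.
Cₑ = (2.653 − 0.8904) / 0.555 = 3.176 mg/L.
Required removal = 1 − 3.176/5.45 = 41.72 %.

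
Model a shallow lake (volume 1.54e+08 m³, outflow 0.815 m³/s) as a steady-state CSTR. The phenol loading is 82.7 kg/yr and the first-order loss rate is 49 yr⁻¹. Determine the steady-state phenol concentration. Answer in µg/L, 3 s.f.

0.0109 µg/L

Outflow Q = 0.815 m³/s × 3.156e+07 s/yr = 2.572e+07 m³/yr.
Steady-state CSTR mass balance: W = Q·C + k·V·C, so C = W/(Q + kV).
Q + kV = 2.572e+07 + 49·1.54e+08 = 7.572e+09 m³/yr.
C = 82.7/7.572e+09 = 1.092e-08 kg/m³ = 1.092e-05 mg/L = 0.01092 µg/L.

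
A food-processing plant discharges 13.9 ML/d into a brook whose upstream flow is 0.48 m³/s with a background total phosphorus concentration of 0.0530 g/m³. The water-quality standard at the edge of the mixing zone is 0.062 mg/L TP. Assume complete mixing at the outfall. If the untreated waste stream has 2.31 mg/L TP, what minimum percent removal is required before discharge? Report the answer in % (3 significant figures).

96.2 %

13.9 ML/d = 0.1609 m³/s.
Mass balance: 0.062·0.6409 = 0.1609·Cₑ + 0.48·0.053.
Cₑ = (0.03973 − 0.02544) / 0.1609 = 0.08885 mg/L.
Required removal = 1 − 0.08885/2.31 = 96.15 %.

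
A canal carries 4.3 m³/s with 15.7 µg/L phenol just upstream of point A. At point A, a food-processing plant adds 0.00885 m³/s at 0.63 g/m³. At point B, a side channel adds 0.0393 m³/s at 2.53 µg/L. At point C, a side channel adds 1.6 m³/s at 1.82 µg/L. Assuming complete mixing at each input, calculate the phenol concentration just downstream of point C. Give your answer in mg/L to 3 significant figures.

0.0128 mg/L

15.7 µg/L = 0.0157 mg/L.
After input A: C = (4.3·0.0157 + 0.00885·0.63) / 4.309 = 0.01696 mg/L.
2.53 µg/L = 0.00253 mg/L.
After input B: C = (4.309·0.01696 + 0.0393·0.00253) / 4.348 = 0.01683 mg/L.
1.82 µg/L = 0.00182 mg/L.
After input C: C = (4.348·0.01683 + 1.6·0.00182) / 5.948 = 0.01279 mg/L.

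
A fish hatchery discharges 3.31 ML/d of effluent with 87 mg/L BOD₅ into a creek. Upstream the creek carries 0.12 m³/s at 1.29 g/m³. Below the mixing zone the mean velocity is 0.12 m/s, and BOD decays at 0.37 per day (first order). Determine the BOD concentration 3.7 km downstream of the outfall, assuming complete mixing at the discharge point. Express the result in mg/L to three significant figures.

3.31 ML/d = 0.03831 m³/s.
After complete mixing, C₀ = (0.03831·87 + 0.12·1.29) / 0.1583 = 22.03 mg/L.
Travel time t = 3700 m / 0.12 m/s = 3.083e+04 s = 0.3569 d.
C = 22.03·exp(−0.37·0.3569) = 22.03·0.8763 = 19.31 mg/L.

19.3 mg/L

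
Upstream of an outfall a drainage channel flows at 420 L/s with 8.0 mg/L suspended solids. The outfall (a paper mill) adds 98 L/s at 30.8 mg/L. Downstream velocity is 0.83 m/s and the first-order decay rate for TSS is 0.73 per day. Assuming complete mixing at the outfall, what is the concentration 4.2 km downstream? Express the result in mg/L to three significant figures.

11.8 mg/L

98 L/s = 0.098 m³/s.
420 L/s = 0.42 m³/s.
After complete mixing, C₀ = (0.098·30.8 + 0.42·8) / 0.518 = 12.31 mg/L.
Travel time t = 4200 m / 0.83 m/s = 5060 s = 0.05857 d.
C = 12.31·exp(−0.73·0.05857) = 12.31·0.9581 = 11.8 mg/L.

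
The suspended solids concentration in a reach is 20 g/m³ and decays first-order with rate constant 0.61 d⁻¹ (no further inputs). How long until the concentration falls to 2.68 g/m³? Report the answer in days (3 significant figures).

3.29 d

t = ln(C₀/C)/k = ln(20/2.68)/0.61 = 2.01/0.61 = 3.295 d.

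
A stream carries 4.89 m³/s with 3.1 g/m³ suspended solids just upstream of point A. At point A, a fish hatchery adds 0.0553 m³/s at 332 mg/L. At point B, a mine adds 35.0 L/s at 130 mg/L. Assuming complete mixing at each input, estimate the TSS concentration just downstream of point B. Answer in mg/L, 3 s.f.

After input A: C = (4.89·3.1 + 0.0553·332) / 4.945 = 6.778 mg/L.
35.0 L/s = 0.035 m³/s.
After input B: C = (4.945·6.778 + 0.035·130) / 4.98 = 7.644 mg/L.

7.64 mg/L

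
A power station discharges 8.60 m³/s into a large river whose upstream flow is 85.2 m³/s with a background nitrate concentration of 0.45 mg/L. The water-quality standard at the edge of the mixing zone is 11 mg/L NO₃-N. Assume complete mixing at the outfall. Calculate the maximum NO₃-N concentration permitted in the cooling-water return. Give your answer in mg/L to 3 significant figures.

Mass balance: 11·93.8 = 8.6·Cₑ + 85.2·0.45.
Cₑ = (1032 − 38.34) / 8.6 = 115.5 mg/L.

116 mg/L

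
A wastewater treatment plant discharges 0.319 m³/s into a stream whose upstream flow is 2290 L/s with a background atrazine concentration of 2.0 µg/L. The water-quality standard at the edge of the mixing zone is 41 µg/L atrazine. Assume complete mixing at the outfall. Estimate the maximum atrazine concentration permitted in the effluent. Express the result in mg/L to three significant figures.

0.321 mg/L

2290 L/s = 2.29 m³/s.
2.0 µg/L = 0.002 mg/L.
41 µg/L = 0.041 mg/L.
Mass balance: 0.041·2.609 = 0.319·Cₑ + 2.29·0.002.
Cₑ = (0.107 − 0.00458) / 0.319 = 0.321 mg/L.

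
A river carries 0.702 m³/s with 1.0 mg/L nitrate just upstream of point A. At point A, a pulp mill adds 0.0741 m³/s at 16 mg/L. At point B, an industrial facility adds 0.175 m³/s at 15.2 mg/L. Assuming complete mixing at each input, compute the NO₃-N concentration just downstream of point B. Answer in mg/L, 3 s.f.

After input A: C = (0.702·1 + 0.0741·16) / 0.7761 = 2.432 mg/L.
After input B: C = (0.7761·2.432 + 0.175·15.2) / 0.9511 = 4.781 mg/L.

4.78 mg/L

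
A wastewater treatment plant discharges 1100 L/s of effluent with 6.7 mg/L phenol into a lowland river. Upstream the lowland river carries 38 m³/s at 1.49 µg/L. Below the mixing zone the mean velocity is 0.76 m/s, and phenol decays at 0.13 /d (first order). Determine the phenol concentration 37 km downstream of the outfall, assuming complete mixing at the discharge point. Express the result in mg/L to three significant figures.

1100 L/s = 1.1 m³/s.
1.49 µg/L = 0.00149 mg/L.
After complete mixing, C₀ = (1.1·6.7 + 38·0.00149) / 39.1 = 0.1899 mg/L.
Travel time t = 3.7e+04 m / 0.76 m/s = 4.868e+04 s = 0.5635 d.
C = 0.1899·exp(−0.13·0.5635) = 0.1899·0.9294 = 0.1765 mg/L.

0.177 mg/L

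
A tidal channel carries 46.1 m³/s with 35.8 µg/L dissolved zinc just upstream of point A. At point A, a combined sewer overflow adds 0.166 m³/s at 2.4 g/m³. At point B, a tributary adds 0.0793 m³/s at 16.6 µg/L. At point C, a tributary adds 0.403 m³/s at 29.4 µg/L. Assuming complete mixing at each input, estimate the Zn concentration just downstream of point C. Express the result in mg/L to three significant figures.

35.8 µg/L = 0.0358 mg/L.
After input A: C = (46.1·0.0358 + 0.166·2.4) / 46.27 = 0.04428 mg/L.
16.6 µg/L = 0.0166 mg/L.
After input B: C = (46.27·0.04428 + 0.0793·0.0166) / 46.35 = 0.04424 mg/L.
29.4 µg/L = 0.0294 mg/L.
After input C: C = (46.35·0.04424 + 0.403·0.0294) / 46.75 = 0.04411 mg/L.

0.0441 mg/L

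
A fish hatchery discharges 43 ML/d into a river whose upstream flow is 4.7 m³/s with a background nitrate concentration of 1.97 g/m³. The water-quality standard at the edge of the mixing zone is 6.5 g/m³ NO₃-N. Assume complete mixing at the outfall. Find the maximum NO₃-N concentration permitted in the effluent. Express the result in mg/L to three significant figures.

49.3 mg/L

43 ML/d = 0.4977 m³/s.
Mass balance: 6.5·5.198 = 0.4977·Cₑ + 4.7·1.97.
Cₑ = (33.78 − 9.259) / 0.4977 = 49.28 mg/L.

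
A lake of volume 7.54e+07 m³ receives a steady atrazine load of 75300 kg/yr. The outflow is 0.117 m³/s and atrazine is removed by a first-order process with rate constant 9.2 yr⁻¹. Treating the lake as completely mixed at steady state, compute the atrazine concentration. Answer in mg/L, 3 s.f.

0.108 mg/L

Outflow Q = 0.117 m³/s × 3.156e+07 s/yr = 3.692e+06 m³/yr.
Steady-state CSTR mass balance: W = Q·C + k·V·C, so C = W/(Q + kV).
Q + kV = 3.692e+06 + 9.2·7.54e+07 = 6.974e+08 m³/yr.
C = 75300/6.974e+08 = 0.000108 kg/m³ = 0.108 mg/L.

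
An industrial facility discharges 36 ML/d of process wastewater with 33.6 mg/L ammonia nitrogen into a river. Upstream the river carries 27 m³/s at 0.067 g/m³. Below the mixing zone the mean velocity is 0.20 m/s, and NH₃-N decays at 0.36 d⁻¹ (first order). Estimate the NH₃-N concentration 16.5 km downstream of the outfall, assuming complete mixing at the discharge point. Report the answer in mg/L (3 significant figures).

36 ML/d = 0.4167 m³/s.
After complete mixing, C₀ = (0.4167·33.6 + 27·0.067) / 27.42 = 0.5766 mg/L.
Travel time t = 1.65e+04 m / 0.20 m/s = 8.25e+04 s = 0.9549 d.
C = 0.5766·exp(−0.36·0.9549) = 0.5766·0.7091 = 0.4089 mg/L.

0.409 mg/L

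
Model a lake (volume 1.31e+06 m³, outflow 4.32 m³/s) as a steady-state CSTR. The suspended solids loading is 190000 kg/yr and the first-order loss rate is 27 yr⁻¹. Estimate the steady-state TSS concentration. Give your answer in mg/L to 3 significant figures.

1.11 mg/L

Outflow Q = 4.32 m³/s × 3.156e+07 s/yr = 1.363e+08 m³/yr.
Steady-state CSTR mass balance: W = Q·C + k·V·C, so C = W/(Q + kV).
Q + kV = 1.363e+08 + 27·1.31e+06 = 1.717e+08 m³/yr.
C = 190000/1.717e+08 = 0.001107 kg/m³ = 1.107 mg/L.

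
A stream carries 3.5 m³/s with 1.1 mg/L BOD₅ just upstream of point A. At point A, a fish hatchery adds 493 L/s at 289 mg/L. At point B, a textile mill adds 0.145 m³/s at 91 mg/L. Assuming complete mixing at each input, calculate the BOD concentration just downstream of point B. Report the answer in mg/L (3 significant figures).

38.6 mg/L

493 L/s = 0.493 m³/s.
After input A: C = (3.5·1.1 + 0.493·289) / 3.993 = 36.65 mg/L.
After input B: C = (3.993·36.65 + 0.145·91) / 4.138 = 38.55 mg/L.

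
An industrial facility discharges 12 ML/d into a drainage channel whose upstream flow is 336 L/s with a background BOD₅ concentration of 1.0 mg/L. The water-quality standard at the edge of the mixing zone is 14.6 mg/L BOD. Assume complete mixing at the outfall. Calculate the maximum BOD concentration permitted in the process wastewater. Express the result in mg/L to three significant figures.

47.5 mg/L

12 ML/d = 0.1389 m³/s.
336 L/s = 0.336 m³/s.
Mass balance: 14.6·0.4749 = 0.1389·Cₑ + 0.336·1.
Cₑ = (6.933 − 0.336) / 0.1389 = 47.5 mg/L.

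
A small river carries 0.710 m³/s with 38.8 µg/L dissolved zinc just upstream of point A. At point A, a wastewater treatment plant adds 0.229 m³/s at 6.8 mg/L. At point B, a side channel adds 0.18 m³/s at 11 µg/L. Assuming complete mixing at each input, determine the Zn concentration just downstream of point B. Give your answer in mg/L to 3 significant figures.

38.8 µg/L = 0.0388 mg/L.
After input A: C = (0.71·0.0388 + 0.229·6.8) / 0.939 = 1.688 mg/L.
11 µg/L = 0.011 mg/L.
After input B: C = (0.939·1.688 + 0.18·0.011) / 1.119 = 1.418 mg/L.

1.42 mg/L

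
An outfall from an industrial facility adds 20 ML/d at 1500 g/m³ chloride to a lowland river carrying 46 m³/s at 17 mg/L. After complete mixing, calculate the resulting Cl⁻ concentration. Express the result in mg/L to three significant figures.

20 ML/d = 0.2315 m³/s.
By mass balance at complete mixing, C = (0.2315·1500 + 46·17) / (0.2315 + 46) = 1129/46.23 = 24.43 mg/L.

24.4 mg/L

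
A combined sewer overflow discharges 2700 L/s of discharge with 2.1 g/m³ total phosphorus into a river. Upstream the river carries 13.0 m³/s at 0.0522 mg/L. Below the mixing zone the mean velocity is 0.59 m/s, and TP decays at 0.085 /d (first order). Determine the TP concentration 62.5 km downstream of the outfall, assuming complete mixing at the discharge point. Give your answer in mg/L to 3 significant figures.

2700 L/s = 2.7 m³/s.
After complete mixing, C₀ = (2.7·2.1 + 13·0.0522) / 15.7 = 0.4044 mg/L.
Travel time t = 6.25e+04 m / 0.59 m/s = 1.059e+05 s = 1.226 d.
C = 0.4044·exp(−0.085·1.226) = 0.4044·0.901 = 0.3643 mg/L.

0.364 mg/L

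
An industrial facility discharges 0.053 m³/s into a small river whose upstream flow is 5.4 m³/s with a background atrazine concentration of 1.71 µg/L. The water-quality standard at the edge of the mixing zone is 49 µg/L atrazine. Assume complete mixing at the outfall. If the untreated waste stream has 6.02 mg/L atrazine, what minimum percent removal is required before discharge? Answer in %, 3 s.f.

1.71 µg/L = 0.00171 mg/L.
49 µg/L = 0.049 mg/L.
Mass balance: 0.049·5.453 = 0.053·Cₑ + 5.4·0.00171.
Cₑ = (0.2672 − 0.009234) / 0.053 = 4.867 mg/L.
Required removal = 1 − 4.867/6.02 = 19.15 %.

19.1 %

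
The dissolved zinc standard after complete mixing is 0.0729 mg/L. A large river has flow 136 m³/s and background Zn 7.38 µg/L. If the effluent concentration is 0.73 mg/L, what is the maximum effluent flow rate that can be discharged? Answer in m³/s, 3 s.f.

7.38 µg/L = 0.00738 mg/L.
Mass balance at complete mixing: C_std·(Q_w + Q_r) = Q_w·C_e + Q_r·C_b.
Rearranging, Q_w = Q_r·(C_std − C_b)/(C_e − C_std) = 136·(0.0729 − 0.00738) / (0.73 − 0.0729) = 13.56 m³/s.

13.6 m³/s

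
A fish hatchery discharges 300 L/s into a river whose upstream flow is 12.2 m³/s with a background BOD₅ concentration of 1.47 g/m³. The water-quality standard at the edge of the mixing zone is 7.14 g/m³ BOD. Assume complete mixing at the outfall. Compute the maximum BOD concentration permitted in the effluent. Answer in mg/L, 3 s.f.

300 L/s = 0.3 m³/s.
Mass balance: 7.14·12.5 = 0.3·Cₑ + 12.2·1.47.
Cₑ = (89.25 − 17.93) / 0.3 = 237.7 mg/L.

238 mg/L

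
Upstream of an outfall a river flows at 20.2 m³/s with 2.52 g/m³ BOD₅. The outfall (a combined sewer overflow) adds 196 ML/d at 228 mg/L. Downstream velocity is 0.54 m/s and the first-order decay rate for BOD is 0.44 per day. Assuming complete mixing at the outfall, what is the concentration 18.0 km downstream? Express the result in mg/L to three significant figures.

196 ML/d = 2.269 m³/s.
After complete mixing, C₀ = (2.269·228 + 20.2·2.52) / 22.47 = 25.29 mg/L.
Travel time t = 1.8e+04 m / 0.54 m/s = 3.333e+04 s = 0.3858 d.
C = 25.29·exp(−0.44·0.3858) = 25.29·0.8439 = 21.34 mg/L.

21.3 mg/L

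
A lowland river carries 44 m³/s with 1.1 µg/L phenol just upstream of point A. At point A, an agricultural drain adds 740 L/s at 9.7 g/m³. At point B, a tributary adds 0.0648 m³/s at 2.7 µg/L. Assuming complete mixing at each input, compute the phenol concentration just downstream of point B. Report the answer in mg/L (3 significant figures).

1.1 µg/L = 0.0011 mg/L.
740 L/s = 0.74 m³/s.
After input A: C = (44·0.0011 + 0.74·9.7) / 44.74 = 0.1615 mg/L.
2.7 µg/L = 0.0027 mg/L.
After input B: C = (44.74·0.1615 + 0.0648·0.0027) / 44.8 = 0.1613 mg/L.

0.161 mg/L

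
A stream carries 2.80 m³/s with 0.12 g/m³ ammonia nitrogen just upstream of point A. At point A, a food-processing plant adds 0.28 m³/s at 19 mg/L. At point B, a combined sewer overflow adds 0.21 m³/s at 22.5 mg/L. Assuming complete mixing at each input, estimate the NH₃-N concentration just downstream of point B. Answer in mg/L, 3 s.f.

3.16 mg/L

After input A: C = (2.8·0.12 + 0.28·19) / 3.08 = 1.836 mg/L.
After input B: C = (3.08·1.836 + 0.21·22.5) / 3.29 = 3.155 mg/L.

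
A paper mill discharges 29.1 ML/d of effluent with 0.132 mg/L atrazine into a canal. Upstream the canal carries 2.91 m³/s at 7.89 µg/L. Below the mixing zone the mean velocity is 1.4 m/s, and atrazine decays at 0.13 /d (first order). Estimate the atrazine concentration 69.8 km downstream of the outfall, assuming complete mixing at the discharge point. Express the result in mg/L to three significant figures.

0.0193 mg/L

29.1 ML/d = 0.3368 m³/s.
7.89 µg/L = 0.00789 mg/L.
After complete mixing, C₀ = (0.3368·0.132 + 2.91·0.00789) / 3.247 = 0.02076 mg/L.
Travel time t = 6.98e+04 m / 1.4 m/s = 4.986e+04 s = 0.5771 d.
C = 0.02076·exp(−0.13·0.5771) = 0.02076·0.9277 = 0.01926 mg/L.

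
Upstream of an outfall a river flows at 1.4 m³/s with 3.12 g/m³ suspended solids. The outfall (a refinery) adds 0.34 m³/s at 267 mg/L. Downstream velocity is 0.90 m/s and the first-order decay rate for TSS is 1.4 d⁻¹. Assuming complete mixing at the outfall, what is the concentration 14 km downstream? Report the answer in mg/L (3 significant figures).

After complete mixing, C₀ = (0.34·267 + 1.4·3.12) / 1.74 = 54.68 mg/L.
Travel time t = 1.4e+04 m / 0.90 m/s = 1.556e+04 s = 0.18 d.
C = 54.68·exp(−1.4·0.18) = 54.68·0.7772 = 42.5 mg/L.

42.5 mg/L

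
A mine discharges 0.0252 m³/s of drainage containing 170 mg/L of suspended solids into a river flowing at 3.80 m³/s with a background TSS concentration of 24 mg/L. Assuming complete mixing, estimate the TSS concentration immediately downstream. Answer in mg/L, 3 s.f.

Conservation of mass across the mixing zone: C = (0.0252·170 + 3.8·24) / (0.0252 + 3.8) = 95.48/3.825 = 24.96 mg/L.

25.0 mg/L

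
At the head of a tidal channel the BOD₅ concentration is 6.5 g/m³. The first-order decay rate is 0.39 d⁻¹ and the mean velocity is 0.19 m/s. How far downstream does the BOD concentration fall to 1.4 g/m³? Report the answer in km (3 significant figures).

64.6 km

From C = C₀·e^(−kt), t = ln(C₀/C)/k = ln(6.5/1.4)/0.39 = 1.535/0.39 = 3.937 d.
Distance = v·t = 0.19 m/s × 3.401e+05 s = 6.463e+04 m = 64.63 km.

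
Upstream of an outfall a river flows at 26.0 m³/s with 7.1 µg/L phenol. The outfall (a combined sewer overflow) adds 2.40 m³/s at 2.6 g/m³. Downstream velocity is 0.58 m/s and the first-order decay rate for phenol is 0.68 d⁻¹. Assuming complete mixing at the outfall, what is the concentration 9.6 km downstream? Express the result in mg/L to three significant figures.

7.1 µg/L = 0.0071 mg/L.
After complete mixing, C₀ = (2.4·2.6 + 26·0.0071) / 28.4 = 0.2262 mg/L.
Travel time t = 9600 m / 0.58 m/s = 1.655e+04 s = 0.1916 d.
C = 0.2262·exp(−0.68·0.1916) = 0.2262·0.8779 = 0.1986 mg/L.

0.199 mg/L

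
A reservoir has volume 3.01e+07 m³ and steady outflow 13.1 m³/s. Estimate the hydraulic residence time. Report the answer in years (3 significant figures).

Q = 13.1 m³/s × 3.156e+07 s/yr = 4.134e+08 m³/yr.
Hydraulic residence time τ = V/Q = 3.01e+07/4.134e+08 = 0.07281 yr.

0.0728 yr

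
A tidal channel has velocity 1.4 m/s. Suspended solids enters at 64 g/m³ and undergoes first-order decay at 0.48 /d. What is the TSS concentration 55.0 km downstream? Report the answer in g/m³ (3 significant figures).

51.5 g/m³

Travel time t = 55.0 km / 1.4 m/s = 5.5e+04/1.4 = 3.929e+04 s = 0.4547 d.
First-order decay: C = 64·exp(−0.48·0.4547) = 64·0.8039 = 51.45 g/m³.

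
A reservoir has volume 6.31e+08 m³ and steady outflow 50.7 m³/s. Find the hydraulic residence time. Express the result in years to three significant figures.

Q = 50.7 m³/s × 3.156e+07 s/yr = 1.6e+09 m³/yr.
Hydraulic residence time τ = V/Q = 6.31e+08/1.6e+09 = 0.3944 yr.

0.394 yr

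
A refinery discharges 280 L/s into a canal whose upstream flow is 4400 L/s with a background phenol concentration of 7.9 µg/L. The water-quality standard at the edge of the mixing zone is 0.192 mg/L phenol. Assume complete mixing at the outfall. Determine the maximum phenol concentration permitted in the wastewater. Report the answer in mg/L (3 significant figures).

280 L/s = 0.28 m³/s.
4400 L/s = 4.4 m³/s.
7.9 µg/L = 0.0079 mg/L.
Mass balance: 0.192·4.68 = 0.28·Cₑ + 4.4·0.0079.
Cₑ = (0.8986 − 0.03476) / 0.28 = 3.085 mg/L.

3.08 mg/L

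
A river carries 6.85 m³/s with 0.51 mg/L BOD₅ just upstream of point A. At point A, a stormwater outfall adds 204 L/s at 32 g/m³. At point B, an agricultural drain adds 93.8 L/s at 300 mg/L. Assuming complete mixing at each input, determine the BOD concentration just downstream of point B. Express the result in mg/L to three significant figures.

5.34 mg/L

204 L/s = 0.204 m³/s.
After input A: C = (6.85·0.51 + 0.204·32) / 7.054 = 1.421 mg/L.
93.8 L/s = 0.0938 m³/s.
After input B: C = (7.054·1.421 + 0.0938·300) / 7.148 = 5.339 mg/L.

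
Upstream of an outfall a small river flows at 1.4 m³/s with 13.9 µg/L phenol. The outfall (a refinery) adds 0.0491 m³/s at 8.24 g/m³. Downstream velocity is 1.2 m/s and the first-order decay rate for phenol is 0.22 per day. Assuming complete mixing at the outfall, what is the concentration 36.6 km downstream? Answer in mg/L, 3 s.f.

0.271 mg/L

13.9 µg/L = 0.0139 mg/L.
After complete mixing, C₀ = (0.0491·8.24 + 1.4·0.0139) / 1.449 = 0.2926 mg/L.
Travel time t = 3.66e+04 m / 1.2 m/s = 3.05e+04 s = 0.353 d.
C = 0.2926·exp(−0.22·0.353) = 0.2926·0.9253 = 0.2708 mg/L.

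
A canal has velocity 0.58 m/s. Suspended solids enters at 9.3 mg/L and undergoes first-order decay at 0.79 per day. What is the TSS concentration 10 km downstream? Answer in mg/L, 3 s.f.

Travel time t = 10 km / 0.58 m/s = 1e+04/0.58 = 1.724e+04 s = 0.1996 d.
First-order decay: C = 9.3·exp(−0.79·0.1996) = 9.3·0.8542 = 7.944 mg/L.

7.94 mg/L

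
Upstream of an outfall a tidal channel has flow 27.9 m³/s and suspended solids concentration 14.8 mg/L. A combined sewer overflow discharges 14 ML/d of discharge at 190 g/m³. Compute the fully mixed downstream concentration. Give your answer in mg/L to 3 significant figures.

15.8 mg/L

14 ML/d = 0.162 m³/s.
Flow-weighted mixing gives C = (0.162·190 + 27.9·14.8) / (0.162 + 27.9) = 443.7/28.06 = 15.81 mg/L.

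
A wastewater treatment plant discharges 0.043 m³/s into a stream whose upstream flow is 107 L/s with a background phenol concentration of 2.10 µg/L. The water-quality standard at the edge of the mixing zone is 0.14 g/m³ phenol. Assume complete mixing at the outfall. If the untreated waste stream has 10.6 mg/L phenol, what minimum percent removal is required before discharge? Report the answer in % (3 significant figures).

107 L/s = 0.107 m³/s.
2.10 µg/L = 0.0021 mg/L.
Mass balance: 0.14·0.15 = 0.043·Cₑ + 0.107·0.0021.
Cₑ = (0.021 − 0.0002247) / 0.043 = 0.4831 mg/L.
Required removal = 1 − 0.4831/10.6 = 95.44 %.

95.4 %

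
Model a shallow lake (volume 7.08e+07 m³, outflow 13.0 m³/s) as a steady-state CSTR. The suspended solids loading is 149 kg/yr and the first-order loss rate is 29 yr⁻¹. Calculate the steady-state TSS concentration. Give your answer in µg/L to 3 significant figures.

0.0605 µg/L

Outflow Q = 13.0 m³/s × 3.156e+07 s/yr = 4.102e+08 m³/yr.
Steady-state CSTR mass balance: W = Q·C + k·V·C, so C = W/(Q + kV).
Q + kV = 4.102e+08 + 29·7.08e+07 = 2.463e+09 m³/yr.
C = 149/2.463e+09 = 6.048e-08 kg/m³ = 6.048e-05 mg/L = 0.06048 µg/L.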